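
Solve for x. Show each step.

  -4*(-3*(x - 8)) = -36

Step 1. [-4*(-3*(x - 8)) = -36] divide by the outer -4. So div: -3*(x - 8) = 9.
Step 2. [-3*(x - 8) = 9] divide by the outer -3 ⇒ div: x - 8 = -3.
Step 3. [x - 8 = -3] peel the -8: add 8 from each side. So sub: x = 5.

Answer: x ∈ {5}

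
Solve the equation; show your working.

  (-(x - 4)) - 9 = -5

Step 1. [(-(x - 4)) - 9 = -5] peel the -9: add 9 from each side, so sub: -(x - 4) = 4.
Step 2. [-(x - 4) = 4] LHS negated; negate both sides, so neg: x - 4 = -4.
Step 3. [x - 4 = -4] -4 is outermost — add 4 both sides, so sub: x = 0.

Answer: x ∈ {0}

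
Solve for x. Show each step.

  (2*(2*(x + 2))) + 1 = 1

Step 1. [(2*(2*(x + 2))) + 1 = 1] +1 is outermost — subtract 1 both sides. So sub: 2*(2*(x + 2)) = 0.
Step 2. [2*(2*(x + 2)) = 0] 2·(inner) — divide through by 2, so div: 2*(x + 2) = 0.
Step 3. [2*(x + 2) = 0] 2 out front; divide by 2. So div: x + 2 = 0.
Step 4. [x + 2 = 0] 2 comes off first (subtract 2) ⇒ sub: x = -2.

Answer: x ∈ {-2}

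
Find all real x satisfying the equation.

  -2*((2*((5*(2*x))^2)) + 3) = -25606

Step 1. [-2*((2*((5*(2*x))^2)) + 3) = -25606] -2·(inner) — divide through by -2, so div: (2*((5*(2*x))^2)) + 3 = 12803.
Step 2. [(2*((5*(2*x))^2)) + 3 = 12803] +3 is outermost — subtract 3 both sides, so sub: 2*((5*(2*x))^2) = 12800.
Step 3. [2*((5*(2*x))^2) = 12800] leading coefficient 2: divide by 2 ⇒ div: (5*(2*x))^2 = 6400.
Step 4. [(5*(2*x))^2 = 6400] 6400 ≥ 0, LHS is (·)² — take ±√. So sqrt: 5*(2*x) = 80 or -80.
Step 5. [5*(2*x) = 80 or -80] 5·(inner) — divide through by 5 ⇒ div: 2*x = 16 or -16.
Step 6. [2*x = 16 or -16] 2·(inner) — divide through by 2 ⇒ div: x = 8 or -8.

Answer: x ∈ {-8, 8}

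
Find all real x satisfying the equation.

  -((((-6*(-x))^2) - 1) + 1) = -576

Step 1. [-((((-6*(-x))^2) - 1) + 1) = -576] leading − — multiply by −1 ⇒ neg: (((-6*(-x))^2) - 1) + 1 = 576.
Step 2. [(((-6*(-x))^2) - 1) + 1 = 576] subtract 1: x sits inside (… + 1). So sub: ((-6*(-x))^2) - 1 = 575.
Step 3. [((-6*(-x))^2) - 1 = 575] -1 is outermost — add 1 both sides, so sub: (-6*(-x))^2 = 576.
Step 4. [(-6*(-x))^2 = 576] √ both sides: 576 ≥ 0 gives two branches. So sqrt: -6*(-x) = 24 or -24.
Step 5. [-6*(-x) = 24 or -24] divide by the outer -6, so div: -x = -4 or 4.
Step 6. [-x = -4 or 4] LHS negated; negate both sides, so neg: x = 4 or -4.

Answer: x ∈ {-4, 4}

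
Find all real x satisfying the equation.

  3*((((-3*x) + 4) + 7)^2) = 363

Step 1. [3*((((-3*x) + 4) + 7)^2) = 363] LHS = 3·(…); ÷3 both sides. So div: (((-3*x) + 4) + 7)^2 = 121.
Step 2. [(((-3*x) + 4) + 7)^2 = 121] 121 ≥ 0, LHS is (·)² — take ±√, so sqrt: ((-3*x) + 4) + 7 = 11 or -11.
Step 3. [((-3*x) + 4) + 7 = 11 or -11] peel the +7: subtract 7 from each side ⇒ sub: (-3*x) + 4 = 4 or -18.
Step 4. [(-3*x) + 4 = 4 or -18] 4 comes off first (subtract 4), so sub: -3*x = 0 or -22.
Step 5. [-3*x = 0 or -22] -3·(inner) — divide through by -3 ⇒ div: x = 0 or 22/3.

Answer: x ∈ {0, 22/3}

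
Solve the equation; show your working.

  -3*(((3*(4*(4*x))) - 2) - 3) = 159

Step 1. [-3*(((3*(4*(4*x))) - 2) - 3) = 159] -3 out front; divide by -3, so div: ((3*(4*(4*x))) - 2) - 3 = -53.
Step 2. [((3*(4*(4*x))) - 2) - 3 = -53] -3 is outermost — add 3 both sides ⇒ sub: (3*(4*(4*x))) - 2 = -50.
Step 3. [(3*(4*(4*x))) - 2 = -50] add 2: x sits inside (… - 2), so sub: 3*(4*(4*x)) = -48.
Step 4. [3*(4*(4*x)) = -48] 3·(inner) — divide through by 3 ⇒ div: 4*(4*x) = -16.
Step 5. [4*(4*x) = -16] divide by the outer 4. So div: 4*x = -4.
Step 6. [4*x = -4] LHS = 4·(…); ÷4 both sides ⇒ div: x = -1.

Answer: x ∈ {-1}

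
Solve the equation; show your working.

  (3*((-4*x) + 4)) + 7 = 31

Step 1. [(3*((-4*x) + 4)) + 7 = 31] +7 is outermost — subtract 7 both sides ⇒ sub: 3*((-4*x) + 4) = 24.
Step 2. [3*((-4*x) + 4) = 24] leading coefficient 3: divide by 3, so div: (-4*x) + 4 = 8.
Step 3. [(-4*x) + 4 = 8] common factor -4 (LHS and 8) — divide through. So factor: x - 1 = -2.
Step 4. [x - 1 = -2] peel the -1: add 1 from each side ⇒ sub: x = -1.

Answer: x ∈ {-1}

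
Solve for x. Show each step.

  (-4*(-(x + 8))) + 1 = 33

Step 1. [(-4*(-(x + 8))) + 1 = 33] subtract 1: x sits inside (… + 1), so sub: -4*(-(x + 8)) = 32.
Step 2. [-4*(-(x + 8)) = 32] -4·(inner) — divide through by -4 ⇒ div: -(x + 8) = -8.
Step 3. [-(x + 8) = -8] flip signs both sides, so neg: x + 8 = 8.
Step 4. [x + 8 = 8] the outer +8 inverts by subtracting 8. So sub: x = 0.

Answer: x ∈ {0}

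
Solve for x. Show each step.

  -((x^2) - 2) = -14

Step 1. [-((x^2) - 2) = -14] leading − — multiply by −1. So neg: (x^2) - 2 = 14.
Step 2. [(x^2) - 2 = 14] 2 comes off first (add 2), so sub: x^2 = 16.
Step 3. [x^2 = 16] √ both sides: 16 ≥ 0 gives two branches, so sqrt: x = 4 or -4.

Answer: x ∈ {-4, 4}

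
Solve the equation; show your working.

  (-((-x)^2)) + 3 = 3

Step 1. [(-((-x)^2)) + 3 = 3] subtract 3: x sits inside (… + 3). So sub: -((-x)^2) = 0.
Step 2. [-((-x)^2) = 0] flip signs both sides, so neg: (-x)^2 = 0.
Step 3. [(-x)^2 = 0] LHS squared, RHS 0 ≥ 0: apply √ (±) ⇒ sqrt: -x = 0.
Step 4. [-x = 0] leading − — multiply by −1 ⇒ neg: x = 0.

Answer: x ∈ {0}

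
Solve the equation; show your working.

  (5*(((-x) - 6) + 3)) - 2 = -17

Step 1. [(5*(((-x) - 6) + 3)) - 2 = -17] -2 is outermost — add 2 both sides, so sub: 5*(((-x) - 6) + 3) = -15.
Step 2. [5*(((-x) - 6) + 3) = -15] leading coefficient 5: divide by 5, so div: ((-x) - 6) + 3 = -3.
Step 3. [((-x) - 6) + 3 = -3] the outer +3 inverts by subtracting 3. So sub: (-x) - 6 = -6.
Step 4. [(-x) - 6 = -6] the outer -6 inverts by adding 6 ⇒ sub: -x = 0.
Step 5. [-x = 0] leading − — multiply by −1. So neg: x = 0.

Answer: x ∈ {0}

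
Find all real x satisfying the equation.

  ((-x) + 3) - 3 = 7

Step 1. [((-x) + 3) - 3 = 7] peel the -3: add 3 from each side ⇒ sub: (-x) + 3 = 10.
Step 2. [(-x) + 3 = 10] the outer +3 inverts by subtracting 3, so sub: -x = 7.
Step 3. [-x = 7] leading − — multiply by −1, so neg: x = -7.

Answer: x ∈ {-7}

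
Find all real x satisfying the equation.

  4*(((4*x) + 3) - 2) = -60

Step 1. [4*(((4*x) + 3) - 2) = -60] 4 out front; divide by 4. So div: ((4*x) + 3) - 2 = -15.
Step 2. [((4*x) + 3) - 2 = -15] 2 comes off first (add 2), so sub: (4*x) + 3 = -13.
Step 3. [(4*x) + 3 = -13] peel the +3: subtract 3 from each side, so sub: 4*x = -16.
Step 4. [4*x = -16] divide by the outer 4 ⇒ div: x = -4.

Answer: x ∈ {-4}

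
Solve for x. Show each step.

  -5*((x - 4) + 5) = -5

Step 1. [-5*((x - 4) + 5) = -5] LHS = -5·(…); ÷-5 both sides. So div: (x - 4) + 5 = 1.
Step 2. [(x - 4) + 5 = 1] +5 is outermost — subtract 5 both sides ⇒ sub: x - 4 = -4.
Step 3. [x - 4 = -4] -4 is outermost — add 4 both sides. So sub: x = 0.

Answer: x ∈ {0}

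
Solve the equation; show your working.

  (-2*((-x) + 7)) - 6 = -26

Step 1. [(-2*((-x) + 7)) - 6 = -26] peel the -6: add 6 from each side. So sub: -2*((-x) + 7) = -20.
Step 2. [-2*((-x) + 7) = -20] -2·(inner) — divide through by -2 ⇒ div: (-x) + 7 = 10.
Step 3. [(-x) + 7 = 10] subtract 7: x sits inside (… + 7) ⇒ sub: -x = 3.
Step 4. [-x = 3] flip signs both sides ⇒ neg: x = -3.

Answer: x ∈ {-3}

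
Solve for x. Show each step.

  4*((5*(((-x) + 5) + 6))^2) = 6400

Step 1. [4*((5*(((-x) + 5) + 6))^2) = 6400] LHS = 4·(…); ÷4 both sides. So div: (5*(((-x) + 5) + 6))^2 = 1600.
Step 2. [(5*(((-x) + 5) + 6))^2 = 1600] 1600 ≥ 0, LHS is (·)² — take ±√, so sqrt: 5*(((-x) + 5) + 6) = 40 or -40.
Step 3. [5*(((-x) + 5) + 6) = 40 or -40] divide by the outer 5. So div: ((-x) + 5) + 6 = 8 or -8.
Step 4. [((-x) + 5) + 6 = 8 or -8] subtract 6: x sits inside (… + 6). So sub: (-x) + 5 = 2 or -14.
Step 5. [(-x) + 5 = 2 or -14] subtract 5: x sits inside (… + 5) ⇒ sub: -x = -3 or -19.
Step 6. [-x = -3 or -19] leading − — multiply by −1, so neg: x = 3 or 19.

Answer: x ∈ {3, 19}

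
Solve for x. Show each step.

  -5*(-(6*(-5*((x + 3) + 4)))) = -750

Step 1. [-5*(-(6*(-5*((x + 3) + 4)))) = -750] divide by the outer -5 ⇒ div: -(6*(-5*((x + 3) + 4))) = 150.
Step 2. [-(6*(-5*((x + 3) + 4))) = 150] LHS negated; negate both sides ⇒ neg: 6*(-5*((x + 3) + 4)) = -150.
Step 3. [6*(-5*((x + 3) + 4)) = -150] 6 out front; divide by 6. So div: -5*((x + 3) + 4) = -25.
Step 4. [-5*((x + 3) + 4) = -25] -5 out front; divide by -5 ⇒ div: (x + 3) + 4 = 5.
Step 5. [(x + 3) + 4 = 5] peel the +4: subtract 4 from each side. So sub: x + 3 = 1.
Step 6. [x + 3 = 1] subtract 3: x sits inside (… + 3) ⇒ sub: x = -2.

Answer: x ∈ {-2}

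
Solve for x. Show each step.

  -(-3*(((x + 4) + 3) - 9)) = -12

Step 1. [-(-3*(((x + 4) + 3) - 9)) = -12] leading − — multiply by −1, so neg: -3*(((x + 4) + 3) - 9) = 12.
Step 2. [-3*(((x + 4) + 3) - 9) = 12] -3·(inner) — divide through by -3, so div: ((x + 4) + 3) - 9 = -4.
Step 3. [((x + 4) + 3) - 9 = -4] the outer -9 inverts by adding 9 ⇒ sub: (x + 4) + 3 = 5.
Step 4. [(x + 4) + 3 = 5] +3 is outermost — subtract 3 both sides. So sub: x + 4 = 2.
Step 5. [x + 4 = 2] 4 comes off first (subtract 4). So sub: x = -2.

Answer: x ∈ {-2}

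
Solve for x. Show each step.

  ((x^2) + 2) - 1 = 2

Step 1. [((x^2) + 2) - 1 = 2] peel the -1: add 1 from each side, so sub: (x^2) + 2 = 3.
Step 2. [(x^2) + 2 = 3] peel the +2: subtract 2 from each side ⇒ sub: x^2 = 1.
Step 3. [x^2 = 1] √ both sides: 1 ≥ 0 gives two branches ⇒ sqrt: x = 1 or -1.

Answer: x ∈ {-1, 1}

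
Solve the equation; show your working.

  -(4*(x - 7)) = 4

Step 1. [-(4*(x - 7)) = 4] flip signs both sides, so neg: 4*(x - 7) = -4.
Step 2. [4*(x - 7) = -4] leading coefficient 4: divide by 4, so div: x - 7 = -1.
Step 3. [x - 7 = -1] peel the -7: add 7 from each side. So sub: x = 6.

Answer: x ∈ {6}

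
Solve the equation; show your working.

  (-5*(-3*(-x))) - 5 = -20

Step 1. [(-5*(-3*(-x))) - 5 = -20] -5 is outermost — add 5 both sides. So sub: -5*(-3*(-x)) = -15.
Step 2. [-5*(-3*(-x)) = -15] divide by the outer -5. So div: -3*(-x) = 3.
Step 3. [-3*(-x) = 3] leading coefficient -3: divide by -3. So div: -x = -1.
Step 4. [-x = -1] flip signs both sides. So neg: x = 1.

Answer: x ∈ {1}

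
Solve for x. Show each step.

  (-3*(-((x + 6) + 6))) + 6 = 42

Step 1. [(-3*(-((x + 6) + 6))) + 6 = 42] -3 | LHS and -3 | 42: pull -3 out. So factor: (-((x + 6) + 6)) - 2 = -14.
Step 2. [(-((x + 6) + 6)) - 2 = -14] -2 is outermost — add 2 both sides, so sub: -((x + 6) + 6) = -12.
Step 3. [-((x + 6) + 6) = -12] LHS negated; negate both sides. So neg: (x + 6) + 6 = 12.
Step 4. [(x + 6) + 6 = 12] subtract 6: x sits inside (… + 6), so sub: x + 6 = 6.
Step 5. [x + 6 = 6] subtract 6: x sits inside (… + 6) ⇒ sub: x = 0.

Answer: x ∈ {0}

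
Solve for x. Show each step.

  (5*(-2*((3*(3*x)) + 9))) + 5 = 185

Step 1. [(5*(-2*((3*(3*x)) + 9))) + 5 = 185] 5 divides every term; factor it out, so factor: (-2*((3*(3*x)) + 9)) + 1 = 37.
Step 2. [(-2*((3*(3*x)) + 9)) + 1 = 37] +1 is outermost — subtract 1 both sides, so sub: -2*((3*(3*x)) + 9) = 36.
Step 3. [-2*((3*(3*x)) + 9) = 36] -2·(inner) — divide through by -2, so div: (3*(3*x)) + 9 = -18.
Step 4. [(3*(3*x)) + 9 = -18] 3 divides every term; factor it out, so factor: (3*x) + 3 = -6.
Step 5. [(3*x) + 3 = -6] common factor 3 (LHS and -6) — divide through, so factor: x + 1 = -2.
Step 6. [x + 1 = -2] +1 is outermost — subtract 1 both sides ⇒ sub: x = -3.

Answer: x ∈ {-3}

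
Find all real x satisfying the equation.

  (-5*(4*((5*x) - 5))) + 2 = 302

Step 1. [(-5*(4*((5*x) - 5))) + 2 = 302] 2 comes off first (subtract 2), so sub: -5*(4*((5*x) - 5)) = 300.
Step 2. [-5*(4*((5*x) - 5)) = 300] LHS = -5·(…); ÷-5 both sides. So div: 4*((5*x) - 5) = -60.
Step 3. [4*((5*x) - 5) = -60] LHS = 4·(…); ÷4 both sides ⇒ div: (5*x) - 5 = -15.
Step 4. [(5*x) - 5 = -15] add 5: x sits inside (… - 5). So sub: 5*x = -10.
Step 5. [5*x = -10] 5·(inner) — divide through by 5 ⇒ div: x = -2.

Answer: x ∈ {-2}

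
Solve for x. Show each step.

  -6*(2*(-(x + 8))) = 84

Step 1. [-6*(2*(-(x + 8))) = 84] -6 out front; divide by -6, so div: 2*(-(x + 8)) = -14.
Step 2. [2*(-(x + 8)) = -14] LHS = 2·(…); ÷2 both sides. So div: -(x + 8) = -7.
Step 3. [-(x + 8) = -7] leading − — multiply by −1 ⇒ neg: x + 8 = 7.
Step 4. [x + 8 = 7] subtract 8: x sits inside (… + 8), so sub: x = -1.

Answer: x ∈ {-1}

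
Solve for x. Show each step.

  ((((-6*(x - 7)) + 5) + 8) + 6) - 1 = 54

Step 1. [((((-6*(x - 7)) + 5) + 8) + 6) - 1 = 54] the outer -1 inverts by adding 1. So sub: (((-6*(x - 7)) + 5) + 8) + 6 = 55.
Step 2. [(((-6*(x - 7)) + 5) + 8) + 6 = 55] +6 is outermost — subtract 6 both sides ⇒ sub: ((-6*(x - 7)) + 5) + 8 = 49.
Step 3. [((-6*(x - 7)) + 5) + 8 = 49] subtract 8: x sits inside (… + 8). So sub: (-6*(x - 7)) + 5 = 41.
Step 4. [(-6*(x - 7)) + 5 = 41] the outer +5 inverts by subtracting 5, so sub: -6*(x - 7) = 36.
Step 5. [-6*(x - 7) = 36] divide by the outer -6. So div: x - 7 = -6.
Step 6. [x - 7 = -6] add 7: x sits inside (… - 7) ⇒ sub: x = 1.

Answer: x ∈ {1}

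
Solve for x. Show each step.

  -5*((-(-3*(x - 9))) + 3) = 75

Step 1. [-5*((-(-3*(x - 9))) + 3) = 75] LHS = -5·(…); ÷-5 both sides. So div: (-(-3*(x - 9))) + 3 = -15.
Step 2. [(-(-3*(x - 9))) + 3 = -15] peel the +3: subtract 3 from each side, so sub: -(-3*(x - 9)) = -18.
Step 3. [-(-3*(x - 9)) = -18] leading − — multiply by −1 ⇒ neg: -3*(x - 9) = 18.
Step 4. [-3*(x - 9) = 18] leading coefficient -3: divide by -3, so div: x - 9 = -6.
Step 5. [x - 9 = -6] add 9: x sits inside (… - 9), so sub: x = 3.

Answer: x ∈ {3}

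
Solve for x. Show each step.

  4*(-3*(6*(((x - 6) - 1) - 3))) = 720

Step 1. [4*(-3*(6*(((x - 6) - 1) - 3))) = 720] 4 out front; divide by 4, so div: -3*(6*(((x - 6) - 1) - 3)) = 180.
Step 2. [-3*(6*(((x - 6) - 1) - 3)) = 180] leading coefficient -3: divide by -3. So div: 6*(((x - 6) - 1) - 3) = -60.
Step 3. [6*(((x - 6) - 1) - 3) = -60] divide by the outer 6 ⇒ div: ((x - 6) - 1) - 3 = -10.
Step 4. [((x - 6) - 1) - 3 = -10] -3 is outermost — add 3 both sides ⇒ sub: (x - 6) - 1 = -7.
Step 5. [(x - 6) - 1 = -7] 1 comes off first (add 1). So sub: x - 6 = -6.
Step 6. [x - 6 = -6] peel the -6: add 6 from each side ⇒ sub: x = 0.

Answer: x ∈ {0}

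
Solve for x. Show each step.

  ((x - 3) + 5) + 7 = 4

Step 1. [((x - 3) + 5) + 7 = 4] subtract 7: x sits inside (… + 7) ⇒ sub: (x - 3) + 5 = -3.
Step 2. [(x - 3) + 5 = -3] the outer +5 inverts by subtracting 5 ⇒ sub: x - 3 = -8.
Step 3. [x - 3 = -8] -3 is outermost — add 3 both sides ⇒ sub: x = -5.

Answer: x ∈ {-5}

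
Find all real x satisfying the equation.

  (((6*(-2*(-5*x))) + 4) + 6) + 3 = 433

Step 1. [(((6*(-2*(-5*x))) + 4) + 6) + 3 = 433] subtract 3: x sits inside (… + 3), so sub: ((6*(-2*(-5*x))) + 4) + 6 = 430.
Step 2. [((6*(-2*(-5*x))) + 4) + 6 = 430] the outer +6 inverts by subtracting 6 ⇒ sub: (6*(-2*(-5*x))) + 4 = 424.
Step 3. [(6*(-2*(-5*x))) + 4 = 424] peel the +4: subtract 4 from each side. So sub: 6*(-2*(-5*x)) = 420.
Step 4. [6*(-2*(-5*x)) = 420] leading coefficient 6: divide by 6 ⇒ div: -2*(-5*x) = 70.
Step 5. [-2*(-5*x) = 70] divide by the outer -2, so div: -5*x = -35.
Step 6. [-5*x = -35] LHS = -5·(…); ÷-5 both sides. So div: x = 7.

Answer: x ∈ {7}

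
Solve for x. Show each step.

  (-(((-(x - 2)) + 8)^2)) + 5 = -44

Step 1. [(-(((-(x - 2)) + 8)^2)) + 5 = -44] +5 is outermost — subtract 5 both sides ⇒ sub: -(((-(x - 2)) + 8)^2) = -49.
Step 2. [-(((-(x - 2)) + 8)^2) = -49] flip signs both sides. So neg: ((-(x - 2)) + 8)^2 = 49.
Step 3. [((-(x - 2)) + 8)^2 = 49] LHS squared, RHS 49 ≥ 0: apply √ (±). So sqrt: (-(x - 2)) + 8 = 7 or -7.
Step 4. [(-(x - 2)) + 8 = 7 or -7] peel the +8: subtract 8 from each side, so sub: -(x - 2) = -1 or -15.
Step 5. [-(x - 2) = -1 or -15] LHS negated; negate both sides. So neg: x - 2 = 1 or 15.
Step 6. [x - 2 = 1 or 15] peel the -2: add 2 from each side. So sub: x = 3 or 17.

Answer: x ∈ {3, 17}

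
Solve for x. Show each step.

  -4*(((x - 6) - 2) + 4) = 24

Step 1. [-4*(((x - 6) - 2) + 4) = 24] leading coefficient -4: divide by -4 ⇒ div: ((x - 6) - 2) + 4 = -6.
Step 2. [((x - 6) - 2) + 4 = -6] subtract 4: x sits inside (… + 4). So sub: (x - 6) - 2 = -10.
Step 3. [(x - 6) - 2 = -10] -2 is outermost — add 2 both sides ⇒ sub: x - 6 = -8.
Step 4. [x - 6 = -8] peel the -6: add 6 from each side, so sub: x = -2.

Answer: x ∈ {-2}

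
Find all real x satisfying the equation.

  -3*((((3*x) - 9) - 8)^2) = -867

Step 1. [-3*((((3*x) - 9) - 8)^2) = -867] leading coefficient -3: divide by -3. So div: (((3*x) - 9) - 8)^2 = 289.
Step 2. [(((3*x) - 9) - 8)^2 = 289] √ both sides: 289 ≥ 0 gives two branches, so sqrt: ((3*x) - 9) - 8 = 17 or -17.
Step 3. [((3*x) - 9) - 8 = 17 or -17] peel the -8: add 8 from each side ⇒ sub: (3*x) - 9 = 25 or -9.
Step 4. [(3*x) - 9 = 25 or -9] the outer -9 inverts by adding 9, so sub: 3*x = 34 or 0.
Step 5. [3*x = 34 or 0] 3 out front; divide by 3. So div: x = 34/3 or 0.

Answer: x ∈ {0, 34/3}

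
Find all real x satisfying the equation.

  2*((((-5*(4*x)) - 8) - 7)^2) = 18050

Step 1. [2*((((-5*(4*x)) - 8) - 7)^2) = 18050] leading coefficient 2: divide by 2 ⇒ div: (((-5*(4*x)) - 8) - 7)^2 = 9025.
Step 2. [(((-5*(4*x)) - 8) - 7)^2 = 9025] √ both sides: 9025 ≥ 0 gives two branches. So sqrt: ((-5*(4*x)) - 8) - 7 = 95 or -95.
Step 3. [((-5*(4*x)) - 8) - 7 = 95 or -95] peel the -7: add 7 from each side ⇒ sub: (-5*(4*x)) - 8 = 102 or -88.
Step 4. [(-5*(4*x)) - 8 = 102 or -88] add 8: x sits inside (… - 8) ⇒ sub: -5*(4*x) = 110 or -80.
Step 5. [-5*(4*x) = 110 or -80] LHS = -5·(…); ÷-5 both sides ⇒ div: 4*x = -22 or 16.
Step 6. [4*x = -22 or 16] LHS = 4·(…); ÷4 both sides. So div: x = -11/2 or 4.

Answer: x ∈ {-11/2, 4}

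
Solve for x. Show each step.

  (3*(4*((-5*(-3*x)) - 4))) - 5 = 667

Step 1. [(3*(4*((-5*(-3*x)) - 4))) - 5 = 667] peel the -5: add 5 from each side. So sub: 3*(4*((-5*(-3*x)) - 4)) = 672.
Step 2. [3*(4*((-5*(-3*x)) - 4)) = 672] 3·(inner) — divide through by 3 ⇒ div: 4*((-5*(-3*x)) - 4) = 224.
Step 3. [4*((-5*(-3*x)) - 4) = 224] divide by the outer 4. So div: (-5*(-3*x)) - 4 = 56.
Step 4. [(-5*(-3*x)) - 4 = 56] -4 is outermost — add 4 both sides, so sub: -5*(-3*x) = 60.
Step 5. [-5*(-3*x) = 60] leading coefficient -5: divide by -5 ⇒ div: -3*x = -12.
Step 6. [-3*x = -12] -3·(inner) — divide through by -3 ⇒ div: x = 4.

Answer: x ∈ {4}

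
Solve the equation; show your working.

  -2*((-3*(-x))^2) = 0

Step 1. [-2*((-3*(-x))^2) = 0] divide by the outer -2. So div: (-3*(-x))^2 = 0.
Step 2. [(-3*(-x))^2 = 0] 0 ≥ 0, LHS is (·)² — take ±√. So sqrt: -3*(-x) = 0.
Step 3. [-3*(-x) = 0] -3·(inner) — divide through by -3. So div: -x = 0.
Step 4. [-x = 0] leading − — multiply by −1 ⇒ neg: x = 0.

Answer: x ∈ {0}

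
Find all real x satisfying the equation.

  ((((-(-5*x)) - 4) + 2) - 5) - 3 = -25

Step 1. [((((-(-5*x)) - 4) + 2) - 5) - 3 = -25] the outer -3 inverts by adding 3, so sub: (((-(-5*x)) - 4) + 2) - 5 = -22.
Step 2. [(((-(-5*x)) - 4) + 2) - 5 = -22] peel the -5: add 5 from each side. So sub: ((-(-5*x)) - 4) + 2 = -17.
Step 3. [((-(-5*x)) - 4) + 2 = -17] peel the +2: subtract 2 from each side ⇒ sub: (-(-5*x)) - 4 = -19.
Step 4. [(-(-5*x)) - 4 = -19] add 4: x sits inside (… - 4), so sub: -(-5*x) = -15.
Step 5. [-(-5*x) = -15] flip signs both sides, so neg: -5*x = 15.
Step 6. [-5*x = 15] leading coefficient -5: divide by -5 ⇒ div: x = -3.

Answer: x ∈ {-3}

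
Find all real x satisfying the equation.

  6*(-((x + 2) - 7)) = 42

Step 1. [6*(-((x + 2) - 7)) = 42] 6·(inner) — divide through by 6. So div: -((x + 2) - 7) = 7.
Step 2. [-((x + 2) - 7) = 7] flip signs both sides, so neg: (x + 2) - 7 = -7.
Step 3. [(x + 2) - 7 = -7] add 7: x sits inside (… - 7), so sub: x + 2 = 0.
Step 4. [x + 2 = 0] 2 comes off first (subtract 2). So sub: x = -2.

Answer: x ∈ {-2}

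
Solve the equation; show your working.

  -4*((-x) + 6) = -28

Step 1. [-4*((-x) + 6) = -28] leading coefficient -4: divide by -4. So div: (-x) + 6 = 7.
Step 2. [(-x) + 6 = 7] +6 is outermost — subtract 6 both sides. So sub: -x = 1.
Step 3. [-x = 1] flip signs both sides. So neg: x = -1.

Answer: x ∈ {-1}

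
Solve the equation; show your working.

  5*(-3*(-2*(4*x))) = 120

Step 1. [5*(-3*(-2*(4*x))) = 120] 5·(inner) — divide through by 5. So div: -3*(-2*(4*x)) = 24.
Step 2. [-3*(-2*(4*x)) = 24] LHS = -3·(…); ÷-3 both sides ⇒ div: -2*(4*x) = -8.
Step 3. [-2*(4*x) = -8] divide by the outer -2, so div: 4*x = 4.
Step 4. [4*x = 4] divide by the outer 4. So div: x = 1.

Answer: x ∈ {1}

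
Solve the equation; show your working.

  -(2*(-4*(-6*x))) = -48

Step 1. [-(2*(-4*(-6*x))) = -48] leading − — multiply by −1. So neg: 2*(-4*(-6*x)) = 48.
Step 2. [2*(-4*(-6*x)) = 48] divide by the outer 2 ⇒ div: -4*(-6*x) = 24.
Step 3. [-4*(-6*x) = 24] LHS = -4·(…); ÷-4 both sides. So div: -6*x = -6.
Step 4. [-6*x = -6] leading coefficient -6: divide by -6. So div: x = 1.

Answer: x ∈ {1}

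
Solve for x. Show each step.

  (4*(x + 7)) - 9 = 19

Step 1. [(4*(x + 7)) - 9 = 19] add 9: x sits inside (… - 9), so sub: 4*(x + 7) = 28.
Step 2. [4*(x + 7) = 28] divide by the outer 4. So div: x + 7 = 7.
Step 3. [x + 7 = 7] the outer +7 inverts by subtracting 7. So sub: x = 0.

Answer: x ∈ {0}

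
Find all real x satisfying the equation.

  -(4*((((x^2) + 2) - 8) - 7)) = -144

Step 1. [-(4*((((x^2) + 2) - 8) - 7)) = -144] flip signs both sides ⇒ neg: 4*((((x^2) + 2) - 8) - 7) = 144.
Step 2. [4*((((x^2) + 2) - 8) - 7) = 144] 4·(inner) — divide through by 4 ⇒ div: (((x^2) + 2) - 8) - 7 = 36.
Step 3. [(((x^2) + 2) - 8) - 7 = 36] 7 comes off first (add 7) ⇒ sub: ((x^2) + 2) - 8 = 43.
Step 4. [((x^2) + 2) - 8 = 43] the outer -8 inverts by adding 8. So sub: (x^2) + 2 = 51.
Step 5. [(x^2) + 2 = 51] the outer +2 inverts by subtracting 2. So sub: x^2 = 49.
Step 6. [x^2 = 49] LHS squared, RHS 49 ≥ 0: apply √ (±). So sqrt: x = 7 or -7.

Answer: x ∈ {-7, 7}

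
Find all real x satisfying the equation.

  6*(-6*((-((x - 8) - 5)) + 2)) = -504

Step 1. [6*(-6*((-((x - 8) - 5)) + 2)) = -504] leading coefficient 6: divide by 6 ⇒ div: -6*((-((x - 8) - 5)) + 2) = -84.
Step 2. [-6*((-((x - 8) - 5)) + 2) = -84] -6·(inner) — divide through by -6 ⇒ div: (-((x - 8) - 5)) + 2 = 14.
Step 3. [(-((x - 8) - 5)) + 2 = 14] peel the +2: subtract 2 from each side, so sub: -((x - 8) - 5) = 12.
Step 4. [-((x - 8) - 5) = 12] leading − — multiply by −1. So neg: (x - 8) - 5 = -12.
Step 5. [(x - 8) - 5 = -12] the outer -5 inverts by adding 5 ⇒ sub: x - 8 = -7.
Step 6. [x - 8 = -7] peel the -8: add 8 from each side. So sub: x = 1.

Answer: x ∈ {1}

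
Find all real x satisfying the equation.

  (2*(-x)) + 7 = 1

Step 1. [(2*(-x)) + 7 = 1] +7 is outermost — subtract 7 both sides, so sub: 2*(-x) = -6.
Step 2. [2*(-x) = -6] 2 out front; divide by 2 ⇒ div: -x = -3.
Step 3. [-x = -3] leading − — multiply by −1. So neg: x = 3.

Answer: x ∈ {3}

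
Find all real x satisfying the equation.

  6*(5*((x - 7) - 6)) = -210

Step 1. [6*(5*((x - 7) - 6)) = -210] LHS = 6·(…); ÷6 both sides. So div: 5*((x - 7) - 6) = -35.
Step 2. [5*((x - 7) - 6) = -35] 5 out front; divide by 5, so div: (x - 7) - 6 = -7.
Step 3. [(x - 7) - 6 = -7] add 6: x sits inside (… - 6), so sub: x - 7 = -1.
Step 4. [x - 7 = -1] peel the -7: add 7 from each side ⇒ sub: x = 6.

Answer: x ∈ {6}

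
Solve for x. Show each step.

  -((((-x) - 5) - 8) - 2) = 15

Step 1. [-((((-x) - 5) - 8) - 2) = 15] flip signs both sides. So neg: (((-x) - 5) - 8) - 2 = -15.
Step 2. [(((-x) - 5) - 8) - 2 = -15] peel the -2: add 2 from each side, so sub: ((-x) - 5) - 8 = -13.
Step 3. [((-x) - 5) - 8 = -13] 8 comes off first (add 8), so sub: (-x) - 5 = -5.
Step 4. [(-x) - 5 = -5] add 5: x sits inside (… - 5), so sub: -x = 0.
Step 5. [-x = 0] leading − — multiply by −1. So neg: x = 0.

Answer: x ∈ {0}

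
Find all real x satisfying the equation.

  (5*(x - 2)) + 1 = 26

Step 1. [(5*(x - 2)) + 1 = 26] peel the +1: subtract 1 from each side ⇒ sub: 5*(x - 2) = 25.
Step 2. [5*(x - 2) = 25] 5·(inner) — divide through by 5, so div: x - 2 = 5.
Step 3. [x - 2 = 5] peel the -2: add 2 from each side ⇒ sub: x = 7.

Answer: x ∈ {7}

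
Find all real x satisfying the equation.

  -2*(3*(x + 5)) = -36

Step 1. [-2*(3*(x + 5)) = -36] -2 out front; divide by -2, so div: 3*(x + 5) = 18.
Step 2. [3*(x + 5) = 18] 3·(inner) — divide through by 3 ⇒ div: x + 5 = 6.
Step 3. [x + 5 = 6] the outer +5 inverts by subtracting 5. So sub: x = 1.

Answer: x ∈ {1}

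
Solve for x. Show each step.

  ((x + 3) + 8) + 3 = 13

Step 1. [((x + 3) + 8) + 3 = 13] 3 comes off first (subtract 3), so sub: (x + 3) + 8 = 10.
Step 2. [(x + 3) + 8 = 10] the outer +8 inverts by subtracting 8 ⇒ sub: x + 3 = 2.
Step 3. [x + 3 = 2] 3 comes off first (subtract 3), so sub: x = -1.

Answer: x ∈ {-1}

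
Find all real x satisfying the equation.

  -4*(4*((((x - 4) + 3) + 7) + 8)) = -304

Step 1. [-4*(4*((((x - 4) + 3) + 7) + 8)) = -304] LHS = -4·(…); ÷-4 both sides ⇒ div: 4*((((x - 4) + 3) + 7) + 8) = 76.
Step 2. [4*((((x - 4) + 3) + 7) + 8) = 76] divide by the outer 4, so div: (((x - 4) + 3) + 7) + 8 = 19.
Step 3. [(((x - 4) + 3) + 7) + 8 = 19] subtract 8: x sits inside (… + 8) ⇒ sub: ((x - 4) + 3) + 7 = 11.
Step 4. [((x - 4) + 3) + 7 = 11] 7 comes off first (subtract 7). So sub: (x - 4) + 3 = 4.
Step 5. [(x - 4) + 3 = 4] peel the +3: subtract 3 from each side ⇒ sub: x - 4 = 1.
Step 6. [x - 4 = 1] -4 is outermost — add 4 both sides, so sub: x = 5.

Answer: x ∈ {5}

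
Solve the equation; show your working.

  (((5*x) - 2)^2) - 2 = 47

Step 1. [(((5*x) - 2)^2) - 2 = 47] add 2: x sits inside (… - 2). So sub: ((5*x) - 2)^2 = 49.
Step 2. [((5*x) - 2)^2 = 49] 49 ≥ 0, LHS is (·)² — take ±√ ⇒ sqrt: (5*x) - 2 = 7 or -7.
Step 3. [(5*x) - 2 = 7 or -7] 2 comes off first (add 2) ⇒ sub: 5*x = 9 or -5.
Step 4. [5*x = 9 or -5] 5·(inner) — divide through by 5 ⇒ div: x = 9/5 or -1.

Answer: x ∈ {-1, 9/5}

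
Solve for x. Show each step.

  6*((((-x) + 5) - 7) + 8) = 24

Step 1. [6*((((-x) + 5) - 7) + 8) = 24] leading coefficient 6: divide by 6 ⇒ div: (((-x) + 5) - 7) + 8 = 4.
Step 2. [(((-x) + 5) - 7) + 8 = 4] the outer +8 inverts by subtracting 8. So sub: ((-x) + 5) - 7 = -4.
Step 3. [((-x) + 5) - 7 = -4] 7 comes off first (add 7). So sub: (-x) + 5 = 3.
Step 4. [(-x) + 5 = 3] subtract 5: x sits inside (… + 5), so sub: -x = -2.
Step 5. [-x = -2] flip signs both sides ⇒ neg: x = 2.

Answer: x ∈ {2}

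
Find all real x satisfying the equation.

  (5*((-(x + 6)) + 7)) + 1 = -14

Step 1. [(5*((-(x + 6)) + 7)) + 1 = -14] 1 comes off first (subtract 1) ⇒ sub: 5*((-(x + 6)) + 7) = -15.
Step 2. [5*((-(x + 6)) + 7) = -15] 5·(inner) — divide through by 5, so div: (-(x + 6)) + 7 = -3.
Step 3. [(-(x + 6)) + 7 = -3] the outer +7 inverts by subtracting 7 ⇒ sub: -(x + 6) = -10.
Step 4. [-(x + 6) = -10] flip signs both sides, so neg: x + 6 = 10.
Step 5. [x + 6 = 10] 6 comes off first (subtract 6), so sub: x = 4.

Answer: x ∈ {4}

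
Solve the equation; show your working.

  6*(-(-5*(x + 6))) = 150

Step 1. [6*(-(-5*(x + 6))) = 150] 6 out front; divide by 6 ⇒ div: -(-5*(x + 6)) = 25.
Step 2. [-(-5*(x + 6)) = 25] leading − — multiply by −1 ⇒ neg: -5*(x + 6) = -25.
Step 3. [-5*(x + 6) = -25] divide by the outer -5. So div: x + 6 = 5.
Step 4. [x + 6 = 5] the outer +6 inverts by subtracting 6. So sub: x = -1.

Answer: x ∈ {-1}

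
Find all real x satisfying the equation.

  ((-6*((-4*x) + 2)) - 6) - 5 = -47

Step 1. [((-6*((-4*x) + 2)) - 6) - 5 = -47] -5 is outermost — add 5 both sides, so sub: (-6*((-4*x) + 2)) - 6 = -42.
Step 2. [(-6*((-4*x) + 2)) - 6 = -42] -6 | LHS and -6 | -42: pull -6 out. So factor: ((-4*x) + 2) + 1 = 7.
Step 3. [((-4*x) + 2) + 1 = 7] subtract 1: x sits inside (… + 1), so sub: (-4*x) + 2 = 6.
Step 4. [(-4*x) + 2 = 6] +2 is outermost — subtract 2 both sides, so sub: -4*x = 4.
Step 5. [-4*x = 4] divide by the outer -4. So div: x = -1.

Answer: x ∈ {-1}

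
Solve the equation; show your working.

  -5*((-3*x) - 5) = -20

Step 1. [-5*((-3*x) - 5) = -20] -5 out front; divide by -5 ⇒ div: (-3*x) - 5 = 4.
Step 2. [(-3*x) - 5 = 4] -5 is outermost — add 5 both sides, so sub: -3*x = 9.
Step 3. [-3*x = 9] LHS = -3·(…); ÷-3 both sides, so div: x = -3.

Answer: x ∈ {-3}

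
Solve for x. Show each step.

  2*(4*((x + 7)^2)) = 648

Step 1. [2*(4*((x + 7)^2)) = 648] 2·(inner) — divide through by 2, so div: 4*((x + 7)^2) = 324.
Step 2. [4*((x + 7)^2) = 324] leading coefficient 4: divide by 4, so div: (x + 7)^2 = 81.
Step 3. [(x + 7)^2 = 81] √ both sides: 81 ≥ 0 gives two branches, so sqrt: x + 7 = 9 or -9.
Step 4. [x + 7 = 9 or -9] peel the +7: subtract 7 from each side. So sub: x = 2 or -16.

Answer: x ∈ {-16, 2}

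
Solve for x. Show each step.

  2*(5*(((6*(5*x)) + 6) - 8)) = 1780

Step 1. [2*(5*(((6*(5*x)) + 6) - 8)) = 1780] 2·(inner) — divide through by 2. So div: 5*(((6*(5*x)) + 6) - 8) = 890.
Step 2. [5*(((6*(5*x)) + 6) - 8) = 890] 5 out front; divide by 5 ⇒ div: ((6*(5*x)) + 6) - 8 = 178.
Step 3. [((6*(5*x)) + 6) - 8 = 178] -8 is outermost — add 8 both sides, so sub: (6*(5*x)) + 6 = 186.
Step 4. [(6*(5*x)) + 6 = 186] peel the +6: subtract 6 from each side. So sub: 6*(5*x) = 180.
Step 5. [6*(5*x) = 180] 6 out front; divide by 6, so div: 5*x = 30.
Step 6. [5*x = 30] 5 out front; divide by 5. So div: x = 6.

Answer: x ∈ {6}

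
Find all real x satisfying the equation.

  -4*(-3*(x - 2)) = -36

Step 1. [-4*(-3*(x - 2)) = -36] leading coefficient -4: divide by -4. So div: -3*(x - 2) = 9.
Step 2. [-3*(x - 2) = 9] -3 out front; divide by -3. So div: x - 2 = -3.
Step 3. [x - 2 = -3] the outer -2 inverts by adding 2. So sub: x = -1.

Answer: x ∈ {-1}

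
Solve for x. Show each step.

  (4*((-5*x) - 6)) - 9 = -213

Step 1. [(4*((-5*x) - 6)) - 9 = -213] -9 is outermost — add 9 both sides ⇒ sub: 4*((-5*x) - 6) = -204.
Step 2. [4*((-5*x) - 6) = -204] LHS = 4·(…); ÷4 both sides, so div: (-5*x) - 6 = -51.
Step 3. [(-5*x) - 6 = -51] -6 is outermost — add 6 both sides, so sub: -5*x = -45.
Step 4. [-5*x = -45] -5·(inner) — divide through by -5, so div: x = 9.

Answer: x ∈ {9}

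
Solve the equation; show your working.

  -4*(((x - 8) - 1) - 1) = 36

Step 1. [-4*(((x - 8) - 1) - 1) = 36] -4 out front; divide by -4 ⇒ div: ((x - 8) - 1) - 1 = -9.
Step 2. [((x - 8) - 1) - 1 = -9] -1 is outermost — add 1 both sides, so sub: (x - 8) - 1 = -8.
Step 3. [(x - 8) - 1 = -8] -1 is outermost — add 1 both sides, so sub: x - 8 = -7.
Step 4. [x - 8 = -7] peel the -8: add 8 from each side. So sub: x = 1.

Answer: x ∈ {1}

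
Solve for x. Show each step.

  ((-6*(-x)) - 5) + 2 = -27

Step 1. [((-6*(-x)) - 5) + 2 = -27] subtract 2: x sits inside (… + 2), so sub: (-6*(-x)) - 5 = -29.
Step 2. [(-6*(-x)) - 5 = -29] 5 comes off first (add 5), so sub: -6*(-x) = -24.
Step 3. [-6*(-x) = -24] leading coefficient -6: divide by -6. So div: -x = 4.
Step 4. [-x = 4] leading − — multiply by −1, so neg: x = -4.

Answer: x ∈ {-4}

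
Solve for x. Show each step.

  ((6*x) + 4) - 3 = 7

Step 1. [((6*x) + 4) - 3 = 7] peel the -3: add 3 from each side. So sub: (6*x) + 4 = 10.
Step 2. [(6*x) + 4 = 10] subtract 4: x sits inside (… + 4), so sub: 6*x = 6.
Step 3. [6*x = 6] leading coefficient 6: divide by 6, so div: x = 1.

Answer: x ∈ {1}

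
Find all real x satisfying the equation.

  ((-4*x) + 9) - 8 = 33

Step 1. [((-4*x) + 9) - 8 = 33] add 8: x sits inside (… - 8). So sub: (-4*x) + 9 = 41.
Step 2. [(-4*x) + 9 = 41] subtract 9: x sits inside (… + 9). So sub: -4*x = 32.
Step 3. [-4*x = 32] LHS = -4·(…); ÷-4 both sides ⇒ div: x = -8.

Answer: x ∈ {-8}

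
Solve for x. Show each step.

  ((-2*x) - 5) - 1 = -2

Step 1. [((-2*x) - 5) - 1 = -2] -1 is outermost — add 1 both sides, so sub: (-2*x) - 5 = -1.
Step 2. [(-2*x) - 5 = -1] peel the -5: add 5 from each side ⇒ sub: -2*x = 4.
Step 3. [-2*x = 4] -2·(inner) — divide through by -2 ⇒ div: x = -2.

Answer: x ∈ {-2}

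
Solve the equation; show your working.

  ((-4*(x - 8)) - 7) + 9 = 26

Step 1. [((-4*(x - 8)) - 7) + 9 = 26] +9 is outermost — subtract 9 both sides. So sub: (-4*(x - 8)) - 7 = 17.
Step 2. [(-4*(x - 8)) - 7 = 17] -7 is outermost — add 7 both sides, so sub: -4*(x - 8) = 24.
Step 3. [-4*(x - 8) = 24] -4 out front; divide by -4. So div: x - 8 = -6.
Step 4. [x - 8 = -6] peel the -8: add 8 from each side. So sub: x = 2.

Answer: x ∈ {2}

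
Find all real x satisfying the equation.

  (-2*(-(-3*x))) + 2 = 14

Step 1. [(-2*(-(-3*x))) + 2 = 14] -2 divides every term; factor it out, so factor: (-(-3*x)) - 1 = -7.
Step 2. [(-(-3*x)) - 1 = -7] 1 comes off first (add 1), so sub: -(-3*x) = -6.
Step 3. [-(-3*x) = -6] flip signs both sides ⇒ neg: -3*x = 6.
Step 4. [-3*x = 6] divide by the outer -3, so div: x = -2.

Answer: x ∈ {-2}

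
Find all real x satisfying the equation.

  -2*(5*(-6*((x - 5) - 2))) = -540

Step 1. [-2*(5*(-6*((x - 5) - 2))) = -540] divide by the outer -2 ⇒ div: 5*(-6*((x - 5) - 2)) = 270.
Step 2. [5*(-6*((x - 5) - 2)) = 270] divide by the outer 5, so div: -6*((x - 5) - 2) = 54.
Step 3. [-6*((x - 5) - 2) = 54] -6·(inner) — divide through by -6 ⇒ div: (x - 5) - 2 = -9.
Step 4. [(x - 5) - 2 = -9] -2 is outermost — add 2 both sides ⇒ sub: x - 5 = -7.
Step 5. [x - 5 = -7] -5 is outermost — add 5 both sides. So sub: x = -2.

Answer: x ∈ {-2}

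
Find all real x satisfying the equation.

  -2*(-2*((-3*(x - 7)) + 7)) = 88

Step 1. [-2*(-2*((-3*(x - 7)) + 7)) = 88] -2·(inner) — divide through by -2. So div: -2*((-3*(x - 7)) + 7) = -44.
Step 2. [-2*((-3*(x - 7)) + 7) = -44] -2·(inner) — divide through by -2 ⇒ div: (-3*(x - 7)) + 7 = 22.
Step 3. [(-3*(x - 7)) + 7 = 22] +7 is outermost — subtract 7 both sides, so sub: -3*(x - 7) = 15.
Step 4. [-3*(x - 7) = 15] divide by the outer -3 ⇒ div: x - 7 = -5.
Step 5. [x - 7 = -5] add 7: x sits inside (… - 7) ⇒ sub: x = 2.

Answer: x ∈ {2}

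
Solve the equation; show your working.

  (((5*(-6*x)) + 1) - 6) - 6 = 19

Step 1. [(((5*(-6*x)) + 1) - 6) - 6 = 19] the outer -6 inverts by adding 6, so sub: ((5*(-6*x)) + 1) - 6 = 25.
Step 2. [((5*(-6*x)) + 1) - 6 = 25] add 6: x sits inside (… - 6), so sub: (5*(-6*x)) + 1 = 31.
Step 3. [(5*(-6*x)) + 1 = 31] +1 is outermost — subtract 1 both sides, so sub: 5*(-6*x) = 30.
Step 4. [5*(-6*x) = 30] 5 out front; divide by 5 ⇒ div: -6*x = 6.
Step 5. [-6*x = 6] leading coefficient -6: divide by -6, so div: x = -1.

Answer: x ∈ {-1}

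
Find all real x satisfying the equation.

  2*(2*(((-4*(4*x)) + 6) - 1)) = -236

Step 1. [2*(2*(((-4*(4*x)) + 6) - 1)) = -236] divide by the outer 2. So div: 2*(((-4*(4*x)) + 6) - 1) = -118.
Step 2. [2*(((-4*(4*x)) + 6) - 1) = -118] 2 out front; divide by 2. So div: ((-4*(4*x)) + 6) - 1 = -59.
Step 3. [((-4*(4*x)) + 6) - 1 = -59] 1 comes off first (add 1). So sub: (-4*(4*x)) + 6 = -58.
Step 4. [(-4*(4*x)) + 6 = -58] subtract 6: x sits inside (… + 6), so sub: -4*(4*x) = -64.
Step 5. [-4*(4*x) = -64] leading coefficient -4: divide by -4, so div: 4*x = 16.
Step 6. [4*x = 16] LHS = 4·(…); ÷4 both sides, so div: x = 4.

Answer: x ∈ {4}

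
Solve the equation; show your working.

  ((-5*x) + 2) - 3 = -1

Step 1. [((-5*x) + 2) - 3 = -1] 3 comes off first (add 3). So sub: (-5*x) + 2 = 2.
Step 2. [(-5*x) + 2 = 2] 2 comes off first (subtract 2), so sub: -5*x = 0.
Step 3. [-5*x = 0] leading coefficient -5: divide by -5 ⇒ div: x = 0.

Answer: x ∈ {0}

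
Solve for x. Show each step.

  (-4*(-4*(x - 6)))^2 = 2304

Step 1. [(-4*(-4*(x - 6)))^2 = 2304] 2304 ≥ 0, LHS is (·)² — take ±√. So sqrt: -4*(-4*(x - 6)) = 48 or -48.
Step 2. [-4*(-4*(x - 6)) = 48 or -48] leading coefficient -4: divide by -4 ⇒ div: -4*(x - 6) = -12 or 12.
Step 3. [-4*(x - 6) = -12 or 12] -4 out front; divide by -4. So div: x - 6 = 3 or -3.
Step 4. [x - 6 = 3 or -3] peel the -6: add 6 from each side. So sub: x = 9 or 3.

Answer: x ∈ {3, 9}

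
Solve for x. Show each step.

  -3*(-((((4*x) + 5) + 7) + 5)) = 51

Step 1. [-3*(-((((4*x) + 5) + 7) + 5)) = 51] divide by the outer -3 ⇒ div: -((((4*x) + 5) + 7) + 5) = -17.
Step 2. [-((((4*x) + 5) + 7) + 5) = -17] flip signs both sides. So neg: (((4*x) + 5) + 7) + 5 = 17.
Step 3. [(((4*x) + 5) + 7) + 5 = 17] +5 is outermost — subtract 5 both sides. So sub: ((4*x) + 5) + 7 = 12.
Step 4. [((4*x) + 5) + 7 = 12] peel the +7: subtract 7 from each side ⇒ sub: (4*x) + 5 = 5.
Step 5. [(4*x) + 5 = 5] +5 is outermost — subtract 5 both sides ⇒ sub: 4*x = 0.
Step 6. [4*x = 0] 4 out front; divide by 4 ⇒ div: x = 0.

Answer: x ∈ {0}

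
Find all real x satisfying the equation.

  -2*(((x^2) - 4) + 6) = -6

Step 1. [-2*(((x^2) - 4) + 6) = -6] -2 out front; divide by -2 ⇒ div: ((x^2) - 4) + 6 = 3.
Step 2. [((x^2) - 4) + 6 = 3] +6 is outermost — subtract 6 both sides, so sub: (x^2) - 4 = -3.
Step 3. [(x^2) - 4 = -3] 4 comes off first (add 4), so sub: x^2 = 1.
Step 4. [x^2 = 1] √ both sides: 1 ≥ 0 gives two branches ⇒ sqrt: x = 1 or -1.

Answer: x ∈ {-1, 1}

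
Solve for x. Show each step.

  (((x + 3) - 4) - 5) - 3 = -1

Step 1. [(((x + 3) - 4) - 5) - 3 = -1] -3 is outermost — add 3 both sides ⇒ sub: ((x + 3) - 4) - 5 = 2.
Step 2. [((x + 3) - 4) - 5 = 2] -5 is outermost — add 5 both sides ⇒ sub: (x + 3) - 4 = 7.
Step 3. [(x + 3) - 4 = 7] 4 comes off first (add 4), so sub: x + 3 = 11.
Step 4. [x + 3 = 11] +3 is outermost — subtract 3 both sides ⇒ sub: x = 8.

Answer: x ∈ {8}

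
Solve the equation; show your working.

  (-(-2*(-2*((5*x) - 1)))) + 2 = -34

Step 1. [(-(-2*(-2*((5*x) - 1)))) + 2 = -34] peel the +2: subtract 2 from each side. So sub: -(-2*(-2*((5*x) - 1))) = -36.
Step 2. [-(-2*(-2*((5*x) - 1))) = -36] LHS negated; negate both sides. So neg: -2*(-2*((5*x) - 1)) = 36.
Step 3. [-2*(-2*((5*x) - 1)) = 36] -2 out front; divide by -2, so div: -2*((5*x) - 1) = -18.
Step 4. [-2*((5*x) - 1) = -18] -2 out front; divide by -2, so div: (5*x) - 1 = 9.
Step 5. [(5*x) - 1 = 9] 1 comes off first (add 1) ⇒ sub: 5*x = 10.
Step 6. [5*x = 10] 5·(inner) — divide through by 5, so div: x = 2.

Answer: x ∈ {2}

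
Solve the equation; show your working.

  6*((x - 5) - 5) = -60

Step 1. [6*((x - 5) - 5) = -60] 6 out front; divide by 6 ⇒ div: (x - 5) - 5 = -10.
Step 2. [(x - 5) - 5 = -10] the outer -5 inverts by adding 5. So sub: x - 5 = -5.
Step 3. [x - 5 = -5] 5 comes off first (add 5). So sub: x = 0.

Answer: x ∈ {0}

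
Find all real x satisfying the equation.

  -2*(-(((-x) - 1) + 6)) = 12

Step 1. [-2*(-(((-x) - 1) + 6)) = 12] LHS = -2·(…); ÷-2 both sides. So div: -(((-x) - 1) + 6) = -6.
Step 2. [-(((-x) - 1) + 6) = -6] flip signs both sides. So neg: ((-x) - 1) + 6 = 6.
Step 3. [((-x) - 1) + 6 = 6] 6 comes off first (subtract 6) ⇒ sub: (-x) - 1 = 0.
Step 4. [(-x) - 1 = 0] 1 comes off first (add 1), so sub: -x = 1.
Step 5. [-x = 1] flip signs both sides, so neg: x = -1.

Answer: x ∈ {-1}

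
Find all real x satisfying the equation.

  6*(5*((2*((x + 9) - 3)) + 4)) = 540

Step 1. [6*(5*((2*((x + 9) - 3)) + 4)) = 540] divide by the outer 6 ⇒ div: 5*((2*((x + 9) - 3)) + 4) = 90.
Step 2. [5*((2*((x + 9) - 3)) + 4) = 90] 5·(inner) — divide through by 5. So div: (2*((x + 9) - 3)) + 4 = 18.
Step 3. [(2*((x + 9) - 3)) + 4 = 18] 2 divides every term; factor it out. So factor: ((x + 9) - 3) + 2 = 9.
Step 4. [((x + 9) - 3) + 2 = 9] subtract 2: x sits inside (… + 2), so sub: (x + 9) - 3 = 7.
Step 5. [(x + 9) - 3 = 7] the outer -3 inverts by adding 3, so sub: x + 9 = 10.
Step 6. [x + 9 = 10] the outer +9 inverts by subtracting 9 ⇒ sub: x = 1.

Answer: x ∈ {1}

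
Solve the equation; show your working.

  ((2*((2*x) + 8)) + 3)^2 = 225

Step 1. [((2*((2*x) + 8)) + 3)^2 = 225] LHS squared, RHS 225 ≥ 0: apply √ (±) ⇒ sqrt: (2*((2*x) + 8)) + 3 = 15 or -15.
Step 2. [(2*((2*x) + 8)) + 3 = 15 or -15] peel the +3: subtract 3 from each side ⇒ sub: 2*((2*x) + 8) = 12 or -18.
Step 3. [2*((2*x) + 8) = 12 or -18] LHS = 2·(…); ÷2 both sides ⇒ div: (2*x) + 8 = 6 or -9.
Step 4. [(2*x) + 8 = 6 or -9] +8 is outermost — subtract 8 both sides. So sub: 2*x = -2 or -17.
Step 5. [2*x = -2 or -17] divide by the outer 2 ⇒ div: x = -1 or -17/2.

Answer: x ∈ {-17/2, -1}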